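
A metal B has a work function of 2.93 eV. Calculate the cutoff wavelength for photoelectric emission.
423.15 nm

The threshold wavelength is when the photon energy equals the work function:
hc/λ₀ = φ

Solving for λ₀:
λ₀ = hc/φ = (6.626×10⁻³⁴ J·s)(3×10⁸ m/s) / (2.93 eV × 1.602×10⁻¹⁹ J/eV)
λ₀ = 423.15 nm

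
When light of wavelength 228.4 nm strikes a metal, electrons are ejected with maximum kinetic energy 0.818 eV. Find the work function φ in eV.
4.61 eV

From Einstein's photoelectric equation: KE_max = hf - φ = hc/λ - φ

Rearranging for φ:
φ = hc/λ - KE_max

Calculate photon energy:
E_photon = hc/λ = 5.4284 eV

Therefore:
φ = 5.4284 - 0.818 = 4.61 eV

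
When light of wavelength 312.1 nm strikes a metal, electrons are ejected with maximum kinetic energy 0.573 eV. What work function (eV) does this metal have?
3.40 eV

From Einstein's photoelectric equation: KE_max = hf - φ = hc/λ - φ

Rearranging for φ:
φ = hc/λ - KE_max

Calculate photon energy:
E_photon = hc/λ = 3.9726 eV

Therefore:
φ = 3.9726 - 0.573 = 3.40 eV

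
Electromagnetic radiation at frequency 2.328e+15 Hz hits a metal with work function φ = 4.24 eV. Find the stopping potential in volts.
5.3878 V

The stopping potential V_s satisfies: eV_s = KE_max

First, find KE_max using Einstein's equation:
E_photon = hf = (6.626×10⁻³⁴ J·s)(2.328e+15 Hz) = 9.6278 eV
KE_max = E_photon - φ = 9.6278 - 4.24 = 5.3878 eV

Since eV_s = KE_max:
V_s = KE_max/e = 5.3878 V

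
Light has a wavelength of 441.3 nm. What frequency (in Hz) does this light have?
6.7934e+14 Hz

Using the wave equation: c = fλ

Solving for frequency:
f = c/λ = (3×10⁸ m/s) / (441.3×10⁻⁹ m)
f = 6.7934e+14 Hz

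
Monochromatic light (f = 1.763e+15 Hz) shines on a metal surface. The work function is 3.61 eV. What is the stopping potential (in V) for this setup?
3.6812 V

The stopping potential V_s satisfies: eV_s = KE_max

First, find KE_max using Einstein's equation:
E_photon = hf = (6.626×10⁻³⁴ J·s)(1.763e+15 Hz) = 7.2912 eV
KE_max = E_photon - φ = 7.2912 - 3.61 = 3.6812 eV

Since eV_s = KE_max:
V_s = KE_max/e = 3.6812 V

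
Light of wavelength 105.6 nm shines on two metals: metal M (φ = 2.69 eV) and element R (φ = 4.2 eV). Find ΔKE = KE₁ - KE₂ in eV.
1.5100 eV

Using KE_max = hc/λ - φ for each metal:

Photon energy: E = hc/λ = 11.7409 eV

For metal M (φ₁ = 2.69 eV):
KE₁ = E - φ₁ = 11.7409 - 2.69 = 9.0509 eV

For element R (φ₂ = 4.2 eV):
KE₂ = E - φ₂ = 11.7409 - 4.2 = 7.5409 eV

Difference:
ΔKE = KE₁ - KE₂ = 9.0509 - 7.5409 = 1.5100 eV

Note: The difference equals the difference in work functions: 4.2 - 2.69 = 1.51 eV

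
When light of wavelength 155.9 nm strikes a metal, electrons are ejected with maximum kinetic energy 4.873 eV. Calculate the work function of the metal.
3.08 eV

From Einstein's photoelectric equation: KE_max = hf - φ = hc/λ - φ

Rearranging for φ:
φ = hc/λ - KE_max

Calculate photon energy:
E_photon = hc/λ = 7.9528 eV

Therefore:
φ = 7.9528 - 4.873 = 3.08 eV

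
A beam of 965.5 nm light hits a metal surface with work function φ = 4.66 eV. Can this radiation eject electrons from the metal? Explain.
No

For photoemission, the photon energy must exceed the work function.

Photon energy: E = hc/λ = 1.2841 eV
Work function: φ = 4.66 eV

Since E_photon (1.2841 eV) < φ (4.66 eV), photoemission will NOT occur.
The threshold wavelength is λ₀ = hc/φ = 266.1 nm.
Since 965.5 nm > 266.1 nm, the photons lack sufficient energy.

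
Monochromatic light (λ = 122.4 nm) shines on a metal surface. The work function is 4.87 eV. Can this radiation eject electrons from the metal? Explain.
Yes

For photoemission, the photon energy must exceed the work function.

Photon energy: E = hc/λ = 10.1294 eV
Work function: φ = 4.87 eV

Since E_photon (10.1294 eV) > φ (4.87 eV), photoemission WILL occur.
The threshold wavelength is λ₀ = hc/φ = 254.6 nm.
Since 122.4 nm < 254.6 nm, the light has sufficient energy.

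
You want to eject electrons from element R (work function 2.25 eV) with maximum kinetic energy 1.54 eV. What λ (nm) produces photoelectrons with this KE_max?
327.14 nm

From Einstein's equation: KE_max = hc/λ - φ

Rearranging for λ:
hc/λ = KE_max + φ
λ = hc/(KE_max + φ)

Required photon energy:
E_photon = KE_max + φ = 1.54 + 2.25 = 3.79 eV

Required wavelength:
λ = hc/E_photon = (6.626×10⁻³⁴)(3×10⁸) / (3.79 × 1.602×10⁻¹⁹)
λ = 327.14 nm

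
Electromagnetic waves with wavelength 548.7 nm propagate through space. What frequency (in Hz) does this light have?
5.4637e+14 Hz

Using the wave equation: c = fλ

Solving for frequency:
f = c/λ = (3×10⁸ m/s) / (548.7×10⁻⁹ m)
f = 5.4637e+14 Hz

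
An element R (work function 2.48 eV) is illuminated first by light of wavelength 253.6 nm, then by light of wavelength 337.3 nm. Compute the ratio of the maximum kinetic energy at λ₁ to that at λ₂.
2.0145

Using Einstein's equation: KE_max = hc/λ - φ

For λ₁ = 253.6 nm:
E₁ = hc/λ₁ = 4.8890 eV
KE₁ = E₁ - φ = 4.8890 - 2.48 = 2.4090 eV

For λ₂ = 337.3 nm:
E₂ = hc/λ₂ = 3.6758 eV
KE₂ = E₂ - φ = 3.6758 - 2.48 = 1.1958 eV

Ratio: KE₁/KE₂ = 2.4090/1.1958 = 2.0145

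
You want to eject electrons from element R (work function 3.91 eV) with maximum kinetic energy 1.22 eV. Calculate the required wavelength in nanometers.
241.68 nm

From Einstein's equation: KE_max = hc/λ - φ

Rearranging for λ:
hc/λ = KE_max + φ
λ = hc/(KE_max + φ)

Required photon energy:
E_photon = KE_max + φ = 1.22 + 3.91 = 5.13 eV

Required wavelength:
λ = hc/E_photon = (6.626×10⁻³⁴)(3×10⁸) / (5.13 × 1.602×10⁻¹⁹)
λ = 241.68 nm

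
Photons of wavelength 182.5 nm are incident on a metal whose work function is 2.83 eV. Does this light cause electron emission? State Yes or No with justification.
Yes

For photoemission, the photon energy must exceed the work function.

Photon energy: E = hc/λ = 6.7937 eV
Work function: φ = 2.83 eV

Since E_photon (6.7937 eV) > φ (2.83 eV), photoemission WILL occur.
The threshold wavelength is λ₀ = hc/φ = 438.1 nm.
Since 182.5 nm < 438.1 nm, the light has sufficient energy.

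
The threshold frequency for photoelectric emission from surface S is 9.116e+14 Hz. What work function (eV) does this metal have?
3.77 eV

At the threshold frequency, photon energy equals work function:
φ = hf₀

Calculating:
φ = (6.626×10⁻³⁴ J·s)(9.116e+14 Hz)
φ = 3.77 eV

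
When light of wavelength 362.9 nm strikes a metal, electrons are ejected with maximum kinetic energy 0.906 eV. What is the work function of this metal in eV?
2.51 eV

From Einstein's photoelectric equation: KE_max = hf - φ = hc/λ - φ

Rearranging for φ:
φ = hc/λ - KE_max

Calculate photon energy:
E_photon = hc/λ = 3.4165 eV

Therefore:
φ = 3.4165 - 0.906 = 2.51 eV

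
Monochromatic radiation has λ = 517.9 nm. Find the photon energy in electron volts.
2.3940 eV

Using E = hf = hc/λ:

E = hc/λ = (6.626×10⁻³⁴ J·s)(3×10⁸ m/s) / (517.9×10⁻⁹ m)
E = 2.3940 eV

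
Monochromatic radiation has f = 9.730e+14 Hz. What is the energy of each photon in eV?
4.0240 eV

Using E = hf:

E = hf = (6.626×10⁻³⁴ J·s)(9.730e+14 Hz)
E = 4.0240 eV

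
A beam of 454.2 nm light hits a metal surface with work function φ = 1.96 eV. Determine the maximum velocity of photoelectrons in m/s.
5.2035e+05 m/s

First, find the maximum kinetic energy:
E_photon = hc/λ = 2.7297 eV
KE_max = E_photon - φ = 2.7297 - 1.96 = 0.7697 eV

Convert to Joules: KE_max = 0.7697 × 1.602×10⁻¹⁹ J = 1.2332e-19 J

Then use KE = ½mv² to find velocity:
v = √(2·KE/m) = √(2 × 1.2332e-19 J / 9.109e-31 kg)
v = 5.2035e+05 m/s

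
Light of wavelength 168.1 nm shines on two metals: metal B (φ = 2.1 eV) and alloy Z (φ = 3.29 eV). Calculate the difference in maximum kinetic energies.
1.1900 eV

Using KE_max = hc/λ - φ for each metal:

Photon energy: E = hc/λ = 7.3756 eV

For metal B (φ₁ = 2.1 eV):
KE₁ = E - φ₁ = 7.3756 - 2.1 = 5.2756 eV

For alloy Z (φ₂ = 3.29 eV):
KE₂ = E - φ₂ = 7.3756 - 3.29 = 4.0856 eV

Difference:
ΔKE = KE₁ - KE₂ = 5.2756 - 4.0856 = 1.1900 eV

Note: The difference equals the difference in work functions: 3.29 - 2.1 = 1.19 eV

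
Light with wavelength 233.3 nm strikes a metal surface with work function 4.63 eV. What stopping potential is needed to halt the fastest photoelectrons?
0.6844 V

The stopping potential V_s satisfies: eV_s = KE_max

First, find KE_max using Einstein's equation:
E_photon = hc/λ = 5.3144 eV
KE_max = E_photon - φ = 5.3144 - 4.63 = 0.6844 eV

Since eV_s = KE_max:
V_s = KE_max/e = 0.6844 V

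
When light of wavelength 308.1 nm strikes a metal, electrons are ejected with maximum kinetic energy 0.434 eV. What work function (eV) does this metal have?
3.59 eV

From Einstein's photoelectric equation: KE_max = hf - φ = hc/λ - φ

Rearranging for φ:
φ = hc/λ - KE_max

Calculate photon energy:
E_photon = hc/λ = 4.0242 eV

Therefore:
φ = 4.0242 - 0.434 = 3.59 eV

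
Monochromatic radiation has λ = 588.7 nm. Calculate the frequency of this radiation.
5.0924e+14 Hz

Using the wave equation: c = fλ

Solving for frequency:
f = c/λ = (3×10⁸ m/s) / (588.7×10⁻⁹ m)
f = 5.0924e+14 Hz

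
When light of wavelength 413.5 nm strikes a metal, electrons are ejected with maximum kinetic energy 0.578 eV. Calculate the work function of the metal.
2.42 eV

From Einstein's photoelectric equation: KE_max = hf - φ = hc/λ - φ

Rearranging for φ:
φ = hc/λ - KE_max

Calculate photon energy:
E_photon = hc/λ = 2.9984 eV

Therefore:
φ = 2.9984 - 0.578 = 2.42 eV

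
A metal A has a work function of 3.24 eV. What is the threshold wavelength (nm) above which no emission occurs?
382.67 nm

The threshold wavelength is when the photon energy equals the work function:
hc/λ₀ = φ

Solving for λ₀:
λ₀ = hc/φ = (6.626×10⁻³⁴ J·s)(3×10⁸ m/s) / (3.24 eV × 1.602×10⁻¹⁹ J/eV)
λ₀ = 382.67 nm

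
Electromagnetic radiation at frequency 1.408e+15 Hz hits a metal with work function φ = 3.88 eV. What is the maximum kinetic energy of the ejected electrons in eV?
1.9430 eV

Using Einstein's photoelectric equation: KE_max = hf - φ

First, calculate the photon energy:
E_photon = hf = (6.626×10⁻³⁴ J·s)(1.408e+15 Hz)
E_photon = 5.8230 eV

Then, the maximum kinetic energy:
KE_max = E_photon - φ = 5.8230 eV - 3.88 eV = 1.9430 eV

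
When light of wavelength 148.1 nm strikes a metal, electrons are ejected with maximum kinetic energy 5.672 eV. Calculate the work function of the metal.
2.70 eV

From Einstein's photoelectric equation: KE_max = hf - φ = hc/λ - φ

Rearranging for φ:
φ = hc/λ - KE_max

Calculate photon energy:
E_photon = hc/λ = 8.3717 eV

Therefore:
φ = 8.3717 - 5.672 = 2.70 eV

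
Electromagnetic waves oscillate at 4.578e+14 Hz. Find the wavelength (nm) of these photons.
654.85 nm

Using the wave equation: c = fλ

Solving for wavelength:
λ = c/f = (3×10⁸ m/s) / (4.578e+14 Hz)
λ = 654.85 nm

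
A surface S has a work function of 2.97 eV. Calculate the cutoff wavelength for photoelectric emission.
417.46 nm

The threshold wavelength is when the photon energy equals the work function:
hc/λ₀ = φ

Solving for λ₀:
λ₀ = hc/φ = (6.626×10⁻³⁴ J·s)(3×10⁸ m/s) / (2.97 eV × 1.602×10⁻¹⁹ J/eV)
λ₀ = 417.46 nm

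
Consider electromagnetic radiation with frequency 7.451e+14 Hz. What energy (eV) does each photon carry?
3.0815 eV

Using E = hf:

E = hf = (6.626×10⁻³⁴ J·s)(7.451e+14 Hz)
E = 3.0815 eV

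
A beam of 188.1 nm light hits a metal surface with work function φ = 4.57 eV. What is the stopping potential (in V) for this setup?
2.0214 V

The stopping potential V_s satisfies: eV_s = KE_max

First, find KE_max using Einstein's equation:
E_photon = hc/λ = 6.5914 eV
KE_max = E_photon - φ = 6.5914 - 4.57 = 2.0214 eV

Since eV_s = KE_max:
V_s = KE_max/e = 2.0214 V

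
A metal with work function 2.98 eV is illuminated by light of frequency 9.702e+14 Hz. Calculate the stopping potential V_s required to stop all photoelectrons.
1.0324 V

The stopping potential V_s satisfies: eV_s = KE_max

First, find KE_max using Einstein's equation:
E_photon = hf = (6.626×10⁻³⁴ J·s)(9.702e+14 Hz) = 4.0124 eV
KE_max = E_photon - φ = 4.0124 - 2.98 = 1.0324 eV

Since eV_s = KE_max:
V_s = KE_max/e = 1.0324 V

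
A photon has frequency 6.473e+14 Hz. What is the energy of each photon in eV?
2.6770 eV

Using E = hf:

E = hf = (6.626×10⁻³⁴ J·s)(6.473e+14 Hz)
E = 2.6770 eV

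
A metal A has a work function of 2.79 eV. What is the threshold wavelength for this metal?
444.39 nm

The threshold wavelength is when the photon energy equals the work function:
hc/λ₀ = φ

Solving for λ₀:
λ₀ = hc/φ = (6.626×10⁻³⁴ J·s)(3×10⁸ m/s) / (2.79 eV × 1.602×10⁻¹⁹ J/eV)
λ₀ = 444.39 nm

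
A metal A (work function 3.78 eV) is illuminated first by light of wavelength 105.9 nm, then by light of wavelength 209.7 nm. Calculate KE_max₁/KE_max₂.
3.7176

Using Einstein's equation: KE_max = hc/λ - φ

For λ₁ = 105.9 nm:
E₁ = hc/λ₁ = 11.7077 eV
KE₁ = E₁ - φ = 11.7077 - 3.78 = 7.9277 eV

For λ₂ = 209.7 nm:
E₂ = hc/λ₂ = 5.9125 eV
KE₂ = E₂ - φ = 5.9125 - 3.78 = 2.1325 eV

Ratio: KE₁/KE₂ = 7.9277/2.1325 = 3.7176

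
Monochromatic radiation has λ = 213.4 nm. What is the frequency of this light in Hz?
1.4048e+15 Hz

Using the wave equation: c = fλ

Solving for frequency:
f = c/λ = (3×10⁸ m/s) / (213.4×10⁻⁹ m)
f = 1.4048e+15 Hz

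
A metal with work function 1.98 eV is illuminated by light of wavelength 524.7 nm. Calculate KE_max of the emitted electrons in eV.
0.3830 eV

Using Einstein's photoelectric equation: KE_max = hf - φ = hc/λ - φ

First, calculate the photon energy:
E_photon = hc/λ = (6.626×10⁻³⁴ J·s)(3×10⁸ m/s) / (524.7×10⁻⁹ m)
E_photon = 2.3630 eV

Then, the maximum kinetic energy:
KE_max = E_photon - φ = 2.3630 eV - 1.98 eV = 0.3830 eV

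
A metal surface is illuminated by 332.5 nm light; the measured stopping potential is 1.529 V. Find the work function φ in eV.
2.20 eV

The stopping potential gives the maximum kinetic energy: KE_max = eV_s = 1.529 eV

From Einstein's photoelectric equation: KE_max = hc/λ - φ
Rearranging: φ = hc/λ - KE_max

Calculate photon energy:
E_photon = hc/λ = (6.626×10⁻³⁴ J·s)(3×10⁸ m/s) / (332.5×10⁻⁹ m) = 3.7288 eV

Therefore:
φ = 3.7288 - 1.529 = 2.20 eV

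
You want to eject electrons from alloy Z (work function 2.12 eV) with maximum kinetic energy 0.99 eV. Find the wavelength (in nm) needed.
398.66 nm

From Einstein's equation: KE_max = hc/λ - φ

Rearranging for λ:
hc/λ = KE_max + φ
λ = hc/(KE_max + φ)

Required photon energy:
E_photon = KE_max + φ = 0.99 + 2.12 = 3.11 eV

Required wavelength:
λ = hc/E_photon = (6.626×10⁻³⁴)(3×10⁸) / (3.11 × 1.602×10⁻¹⁹)
λ = 398.66 nm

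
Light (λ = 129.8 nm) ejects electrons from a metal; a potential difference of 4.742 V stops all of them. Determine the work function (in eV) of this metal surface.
4.81 eV

The stopping potential gives the maximum kinetic energy: KE_max = eV_s = 4.742 eV

From Einstein's photoelectric equation: KE_max = hc/λ - φ
Rearranging: φ = hc/λ - KE_max

Calculate photon energy:
E_photon = hc/λ = (6.626×10⁻³⁴ J·s)(3×10⁸ m/s) / (129.8×10⁻⁹ m) = 9.5519 eV

Therefore:
φ = 9.5519 - 4.742 = 4.81 eV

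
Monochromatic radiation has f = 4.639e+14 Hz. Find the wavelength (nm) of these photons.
646.24 nm

Using the wave equation: c = fλ

Solving for wavelength:
λ = c/f = (3×10⁸ m/s) / (4.639e+14 Hz)
λ = 646.24 nm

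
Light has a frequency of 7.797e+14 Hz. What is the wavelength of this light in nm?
384.50 nm

Using the wave equation: c = fλ

Solving for wavelength:
λ = c/f = (3×10⁸ m/s) / (7.797e+14 Hz)
λ = 384.50 nm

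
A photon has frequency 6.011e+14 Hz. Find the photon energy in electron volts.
2.4859 eV

Using E = hf:

E = hf = (6.626×10⁻³⁴ J·s)(6.011e+14 Hz)
E = 2.4859 eV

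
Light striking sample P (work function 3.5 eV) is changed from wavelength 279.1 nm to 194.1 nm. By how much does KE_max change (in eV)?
1.9454 eV

Using Einstein's equation: KE_max = hc/λ - φ

For λ₁ = 279.1 nm:
KE₁ = hc/λ₁ - φ = 4.4423 - 3.5 = 0.9423 eV

For λ₂ = 194.1 nm:
KE₂ = hc/λ₂ - φ = 6.3876 - 3.5 = 2.8876 eV

Change in KE:
ΔKE = KE₂ - KE₁ = 2.8876 - 0.9423 = 1.9454 eV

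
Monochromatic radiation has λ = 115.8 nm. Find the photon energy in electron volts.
10.7068 eV

Using E = hf = hc/λ:

E = hc/λ = (6.626×10⁻³⁴ J·s)(3×10⁸ m/s) / (115.8×10⁻⁹ m)
E = 10.7068 eV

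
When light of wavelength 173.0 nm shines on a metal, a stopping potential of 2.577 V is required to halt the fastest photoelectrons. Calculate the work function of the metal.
4.59 eV

The stopping potential gives the maximum kinetic energy: KE_max = eV_s = 2.577 eV

From Einstein's photoelectric equation: KE_max = hc/λ - φ
Rearranging: φ = hc/λ - KE_max

Calculate photon energy:
E_photon = hc/λ = (6.626×10⁻³⁴ J·s)(3×10⁸ m/s) / (173.0×10⁻⁹ m) = 7.1667 eV

Therefore:
φ = 7.1667 - 2.577 = 4.59 eV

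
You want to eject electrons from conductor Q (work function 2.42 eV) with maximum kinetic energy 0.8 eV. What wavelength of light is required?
385.04 nm

From Einstein's equation: KE_max = hc/λ - φ

Rearranging for λ:
hc/λ = KE_max + φ
λ = hc/(KE_max + φ)

Required photon energy:
E_photon = KE_max + φ = 0.8 + 2.42 = 3.22 eV

Required wavelength:
λ = hc/E_photon = (6.626×10⁻³⁴)(3×10⁸) / (3.22 × 1.602×10⁻¹⁹)
λ = 385.04 nm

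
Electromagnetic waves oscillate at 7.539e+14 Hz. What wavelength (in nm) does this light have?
397.66 nm

Using the wave equation: c = fλ

Solving for wavelength:
λ = c/f = (3×10⁸ m/s) / (7.539e+14 Hz)
λ = 397.66 nm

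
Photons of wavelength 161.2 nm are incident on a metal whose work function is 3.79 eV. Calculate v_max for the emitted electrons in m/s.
1.1715e+06 m/s

First, find the maximum kinetic energy:
E_photon = hc/λ = 7.6913 eV
KE_max = E_photon - φ = 7.6913 - 3.79 = 3.9013 eV

Convert to Joules: KE_max = 3.9013 × 1.602×10⁻¹⁹ J = 6.2506e-19 J

Then use KE = ½mv² to find velocity:
v = √(2·KE/m) = √(2 × 6.2506e-19 J / 9.109e-31 kg)
v = 1.1715e+06 m/s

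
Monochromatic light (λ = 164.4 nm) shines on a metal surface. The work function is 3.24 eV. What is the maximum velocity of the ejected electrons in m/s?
1.2301e+06 m/s

First, find the maximum kinetic energy:
E_photon = hc/λ = 7.5416 eV
KE_max = E_photon - φ = 7.5416 - 3.24 = 4.3016 eV

Convert to Joules: KE_max = 4.3016 × 1.602×10⁻¹⁹ J = 6.8920e-19 J

Then use KE = ½mv² to find velocity:
v = √(2·KE/m) = √(2 × 6.8920e-19 J / 9.109e-31 kg)
v = 1.2301e+06 m/s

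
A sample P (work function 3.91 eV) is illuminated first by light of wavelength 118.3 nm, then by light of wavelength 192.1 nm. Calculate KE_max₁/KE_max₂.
2.5826

Using Einstein's equation: KE_max = hc/λ - φ

For λ₁ = 118.3 nm:
E₁ = hc/λ₁ = 10.4805 eV
KE₁ = E₁ - φ = 10.4805 - 3.91 = 6.5705 eV

For λ₂ = 192.1 nm:
E₂ = hc/λ₂ = 6.4541 eV
KE₂ = E₂ - φ = 6.4541 - 3.91 = 2.5441 eV

Ratio: KE₁/KE₂ = 6.5705/2.5441 = 2.5826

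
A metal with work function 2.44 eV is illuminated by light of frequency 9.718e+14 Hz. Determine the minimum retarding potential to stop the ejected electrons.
1.5790 V

The stopping potential V_s satisfies: eV_s = KE_max

First, find KE_max using Einstein's equation:
E_photon = hf = (6.626×10⁻³⁴ J·s)(9.718e+14 Hz) = 4.0190 eV
KE_max = E_photon - φ = 4.0190 - 2.44 = 1.5790 eV

Since eV_s = KE_max:
V_s = KE_max/e = 1.5790 V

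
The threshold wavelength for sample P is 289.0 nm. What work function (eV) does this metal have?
4.29 eV

At the threshold wavelength, photon energy equals work function:
φ = hc/λ₀

Calculating:
φ = (6.626×10⁻³⁴ J·s)(3×10⁸ m/s) / (289.0×10⁻⁹ m)
φ = 4.29 eV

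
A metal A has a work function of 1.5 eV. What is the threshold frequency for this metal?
3.6270e+14 Hz

The threshold frequency is when the photon energy equals the work function:
hf₀ = φ

Solving for f₀:
f₀ = φ/h = (1.5 eV × 1.602×10⁻¹⁹ J/eV) / (6.626×10⁻³⁴ J·s)
f₀ = 3.6270e+14 Hz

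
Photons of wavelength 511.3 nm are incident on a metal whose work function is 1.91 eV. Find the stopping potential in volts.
0.5149 V

The stopping potential V_s satisfies: eV_s = KE_max

First, find KE_max using Einstein's equation:
E_photon = hc/λ = 2.4249 eV
KE_max = E_photon - φ = 2.4249 - 1.91 = 0.5149 eV

Since eV_s = KE_max:
V_s = KE_max/e = 0.5149 V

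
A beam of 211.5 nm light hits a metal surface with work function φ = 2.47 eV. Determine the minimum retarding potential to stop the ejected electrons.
3.3921 V

The stopping potential V_s satisfies: eV_s = KE_max

First, find KE_max using Einstein's equation:
E_photon = hc/λ = 5.8621 eV
KE_max = E_photon - φ = 5.8621 - 2.47 = 3.3921 eV

Since eV_s = KE_max:
V_s = KE_max/e = 3.3921 V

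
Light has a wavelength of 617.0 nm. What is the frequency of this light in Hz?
4.8589e+14 Hz

Using the wave equation: c = fλ

Solving for frequency:
f = c/λ = (3×10⁸ m/s) / (617.0×10⁻⁹ m)
f = 4.8589e+14 Hz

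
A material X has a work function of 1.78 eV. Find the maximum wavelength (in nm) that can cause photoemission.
696.54 nm

The threshold wavelength is when the photon energy equals the work function:
hc/λ₀ = φ

Solving for λ₀:
λ₀ = hc/φ = (6.626×10⁻³⁴ J·s)(3×10⁸ m/s) / (1.78 eV × 1.602×10⁻¹⁹ J/eV)
λ₀ = 696.54 nm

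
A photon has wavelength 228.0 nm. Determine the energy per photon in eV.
5.4379 eV

Using E = hf = hc/λ:

E = hc/λ = (6.626×10⁻³⁴ J·s)(3×10⁸ m/s) / (228.0×10⁻⁹ m)
E = 5.4379 eV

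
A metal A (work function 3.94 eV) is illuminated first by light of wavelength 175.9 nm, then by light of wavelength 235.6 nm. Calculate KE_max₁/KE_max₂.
2.3505

Using Einstein's equation: KE_max = hc/λ - φ

For λ₁ = 175.9 nm:
E₁ = hc/λ₁ = 7.0486 eV
KE₁ = E₁ - φ = 7.0486 - 3.94 = 3.1086 eV

For λ₂ = 235.6 nm:
E₂ = hc/λ₂ = 5.2625 eV
KE₂ = E₂ - φ = 5.2625 - 3.94 = 1.3225 eV

Ratio: KE₁/KE₂ = 3.1086/1.3225 = 2.3505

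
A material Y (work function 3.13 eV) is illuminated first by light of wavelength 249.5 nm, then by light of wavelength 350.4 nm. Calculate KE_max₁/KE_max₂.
4.5041

Using Einstein's equation: KE_max = hc/λ - φ

For λ₁ = 249.5 nm:
E₁ = hc/λ₁ = 4.9693 eV
KE₁ = E₁ - φ = 4.9693 - 3.13 = 1.8393 eV

For λ₂ = 350.4 nm:
E₂ = hc/λ₂ = 3.5384 eV
KE₂ = E₂ - φ = 3.5384 - 3.13 = 0.4084 eV

Ratio: KE₁/KE₂ = 1.8393/0.4084 = 4.5041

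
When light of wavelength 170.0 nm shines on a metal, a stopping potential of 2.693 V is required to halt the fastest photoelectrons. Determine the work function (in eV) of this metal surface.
4.60 eV

The stopping potential gives the maximum kinetic energy: KE_max = eV_s = 2.693 eV

From Einstein's photoelectric equation: KE_max = hc/λ - φ
Rearranging: φ = hc/λ - KE_max

Calculate photon energy:
E_photon = hc/λ = (6.626×10⁻³⁴ J·s)(3×10⁸ m/s) / (170.0×10⁻⁹ m) = 7.2932 eV

Therefore:
φ = 7.2932 - 2.693 = 4.60 eV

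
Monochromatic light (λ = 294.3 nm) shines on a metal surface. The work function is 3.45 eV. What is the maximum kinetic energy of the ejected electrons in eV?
0.7629 eV

Using Einstein's photoelectric equation: KE_max = hf - φ = hc/λ - φ

First, calculate the photon energy:
E_photon = hc/λ = (6.626×10⁻³⁴ J·s)(3×10⁸ m/s) / (294.3×10⁻⁹ m)
E_photon = 4.2129 eV

Then, the maximum kinetic energy:
KE_max = E_photon - φ = 4.2129 eV - 3.45 eV = 0.7629 eV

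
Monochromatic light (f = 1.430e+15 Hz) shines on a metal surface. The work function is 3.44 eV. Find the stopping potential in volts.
2.4740 V

The stopping potential V_s satisfies: eV_s = KE_max

First, find KE_max using Einstein's equation:
E_photon = hf = (6.626×10⁻³⁴ J·s)(1.430e+15 Hz) = 5.9140 eV
KE_max = E_photon - φ = 5.9140 - 3.44 = 2.4740 eV

Since eV_s = KE_max:
V_s = KE_max/e = 2.4740 V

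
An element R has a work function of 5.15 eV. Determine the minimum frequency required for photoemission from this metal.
1.2453e+15 Hz

The threshold frequency is when the photon energy equals the work function:
hf₀ = φ

Solving for f₀:
f₀ = φ/h = (5.15 eV × 1.602×10⁻¹⁹ J/eV) / (6.626×10⁻³⁴ J·s)
f₀ = 1.2453e+15 Hz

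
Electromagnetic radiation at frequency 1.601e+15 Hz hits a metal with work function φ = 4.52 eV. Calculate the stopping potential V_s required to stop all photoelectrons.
2.1012 V

The stopping potential V_s satisfies: eV_s = KE_max

First, find KE_max using Einstein's equation:
E_photon = hf = (6.626×10⁻³⁴ J·s)(1.601e+15 Hz) = 6.6212 eV
KE_max = E_photon - φ = 6.6212 - 4.52 = 2.1012 eV

Since eV_s = KE_max:
V_s = KE_max/e = 2.1012 V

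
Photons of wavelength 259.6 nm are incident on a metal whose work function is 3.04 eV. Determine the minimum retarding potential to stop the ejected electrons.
1.7360 V

The stopping potential V_s satisfies: eV_s = KE_max

First, find KE_max using Einstein's equation:
E_photon = hc/λ = 4.7760 eV
KE_max = E_photon - φ = 4.7760 - 3.04 = 1.7360 eV

Since eV_s = KE_max:
V_s = KE_max/e = 1.7360 V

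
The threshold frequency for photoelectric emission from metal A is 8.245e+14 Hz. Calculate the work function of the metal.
3.41 eV

At the threshold frequency, photon energy equals work function:
φ = hf₀

Calculating:
φ = (6.626×10⁻³⁴ J·s)(8.245e+14 Hz)
φ = 3.41 eV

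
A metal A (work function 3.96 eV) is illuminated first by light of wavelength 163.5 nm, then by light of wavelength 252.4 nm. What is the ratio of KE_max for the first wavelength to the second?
3.8050

Using Einstein's equation: KE_max = hc/λ - φ

For λ₁ = 163.5 nm:
E₁ = hc/λ₁ = 7.5831 eV
KE₁ = E₁ - φ = 7.5831 - 3.96 = 3.6231 eV

For λ₂ = 252.4 nm:
E₂ = hc/λ₂ = 4.9122 eV
KE₂ = E₂ - φ = 4.9122 - 3.96 = 0.9522 eV

Ratio: KE₁/KE₂ = 3.6231/0.9522 = 3.8050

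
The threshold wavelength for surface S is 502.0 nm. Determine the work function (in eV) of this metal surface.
2.47 eV

At the threshold wavelength, photon energy equals work function:
φ = hc/λ₀

Calculating:
φ = (6.626×10⁻³⁴ J·s)(3×10⁸ m/s) / (502.0×10⁻⁹ m)
φ = 2.47 eV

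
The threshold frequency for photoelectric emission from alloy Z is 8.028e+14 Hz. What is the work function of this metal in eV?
3.32 eV

At the threshold frequency, photon energy equals work function:
φ = hf₀

Calculating:
φ = (6.626×10⁻³⁴ J·s)(8.028e+14 Hz)
φ = 3.32 eV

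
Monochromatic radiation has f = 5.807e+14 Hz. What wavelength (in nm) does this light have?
516.26 nm

Using the wave equation: c = fλ

Solving for wavelength:
λ = c/f = (3×10⁸ m/s) / (5.807e+14 Hz)
λ = 516.26 nm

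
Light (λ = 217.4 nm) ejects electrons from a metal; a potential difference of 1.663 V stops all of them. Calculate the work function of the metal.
4.04 eV

The stopping potential gives the maximum kinetic energy: KE_max = eV_s = 1.663 eV

From Einstein's photoelectric equation: KE_max = hc/λ - φ
Rearranging: φ = hc/λ - KE_max

Calculate photon energy:
E_photon = hc/λ = (6.626×10⁻³⁴ J·s)(3×10⁸ m/s) / (217.4×10⁻⁹ m) = 5.7030 eV

Therefore:
φ = 5.7030 - 1.663 = 4.04 eV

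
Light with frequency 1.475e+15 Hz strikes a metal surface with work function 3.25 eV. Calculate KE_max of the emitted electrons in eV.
2.8501 eV

Using Einstein's photoelectric equation: KE_max = hf - φ

First, calculate the photon energy:
E_photon = hf = (6.626×10⁻³⁴ J·s)(1.475e+15 Hz)
E_photon = 6.1001 eV

Then, the maximum kinetic energy:
KE_max = E_photon - φ = 6.1001 eV - 3.25 eV = 2.8501 eV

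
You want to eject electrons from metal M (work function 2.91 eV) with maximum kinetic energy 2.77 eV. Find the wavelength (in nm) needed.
218.28 nm

From Einstein's equation: KE_max = hc/λ - φ

Rearranging for λ:
hc/λ = KE_max + φ
λ = hc/(KE_max + φ)

Required photon energy:
E_photon = KE_max + φ = 2.77 + 2.91 = 5.68 eV

Required wavelength:
λ = hc/E_photon = (6.626×10⁻³⁴)(3×10⁸) / (5.68 × 1.602×10⁻¹⁹)
λ = 218.28 nm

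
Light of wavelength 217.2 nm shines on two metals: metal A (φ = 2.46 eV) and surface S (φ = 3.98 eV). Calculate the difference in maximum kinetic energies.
1.5200 eV

Using KE_max = hc/λ - φ for each metal:

Photon energy: E = hc/λ = 5.7083 eV

For metal A (φ₁ = 2.46 eV):
KE₁ = E - φ₁ = 5.7083 - 2.46 = 3.2483 eV

For surface S (φ₂ = 3.98 eV):
KE₂ = E - φ₂ = 5.7083 - 3.98 = 1.7283 eV

Difference:
ΔKE = KE₁ - KE₂ = 3.2483 - 1.7283 = 1.5200 eV

Note: The difference equals the difference in work functions: 3.98 - 2.46 = 1.52 eV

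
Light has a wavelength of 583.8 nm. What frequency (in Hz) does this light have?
5.1352e+14 Hz

Using the wave equation: c = fλ

Solving for frequency:
f = c/λ = (3×10⁸ m/s) / (583.8×10⁻⁹ m)
f = 5.1352e+14 Hz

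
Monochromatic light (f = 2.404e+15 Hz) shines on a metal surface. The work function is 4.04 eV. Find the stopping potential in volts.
5.9021 V

The stopping potential V_s satisfies: eV_s = KE_max

First, find KE_max using Einstein's equation:
E_photon = hf = (6.626×10⁻³⁴ J·s)(2.404e+15 Hz) = 9.9421 eV
KE_max = E_photon - φ = 9.9421 - 4.04 = 5.9021 eV

Since eV_s = KE_max:
V_s = KE_max/e = 5.9021 V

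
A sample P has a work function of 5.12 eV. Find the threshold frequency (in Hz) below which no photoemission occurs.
1.2380e+15 Hz

The threshold frequency is when the photon energy equals the work function:
hf₀ = φ

Solving for f₀:
f₀ = φ/h = (5.12 eV × 1.602×10⁻¹⁹ J/eV) / (6.626×10⁻³⁴ J·s)
f₀ = 1.2380e+15 Hz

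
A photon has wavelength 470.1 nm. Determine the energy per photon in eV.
2.6374 eV

Using E = hf = hc/λ:

E = hc/λ = (6.626×10⁻³⁴ J·s)(3×10⁸ m/s) / (470.1×10⁻⁹ m)
E = 2.6374 eV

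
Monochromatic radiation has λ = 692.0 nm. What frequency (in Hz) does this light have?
4.3323e+14 Hz

Using the wave equation: c = fλ

Solving for frequency:
f = c/λ = (3×10⁸ m/s) / (692.0×10⁻⁹ m)
f = 4.3323e+14 Hz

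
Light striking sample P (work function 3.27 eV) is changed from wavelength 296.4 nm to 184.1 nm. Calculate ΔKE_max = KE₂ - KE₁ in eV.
2.5516 eV

Using Einstein's equation: KE_max = hc/λ - φ

For λ₁ = 296.4 nm:
KE₁ = hc/λ₁ - φ = 4.1830 - 3.27 = 0.9130 eV

For λ₂ = 184.1 nm:
KE₂ = hc/λ₂ - φ = 6.7346 - 3.27 = 3.4646 eV

Change in KE:
ΔKE = KE₂ - KE₁ = 3.4646 - 0.9130 = 2.5516 eV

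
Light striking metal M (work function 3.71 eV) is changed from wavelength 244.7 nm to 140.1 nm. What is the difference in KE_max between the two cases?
3.7829 eV

Using Einstein's equation: KE_max = hc/λ - φ

For λ₁ = 244.7 nm:
KE₁ = hc/λ₁ - φ = 5.0668 - 3.71 = 1.3568 eV

For λ₂ = 140.1 nm:
KE₂ = hc/λ₂ - φ = 8.8497 - 3.71 = 5.1397 eV

Change in KE:
ΔKE = KE₂ - KE₁ = 5.1397 - 1.3568 = 3.7829 eV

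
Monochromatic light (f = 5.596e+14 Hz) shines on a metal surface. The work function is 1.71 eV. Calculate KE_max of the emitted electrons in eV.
0.6043 eV

Using Einstein's photoelectric equation: KE_max = hf - φ

First, calculate the photon energy:
E_photon = hf = (6.626×10⁻³⁴ J·s)(5.596e+14 Hz)
E_photon = 2.3143 eV

Then, the maximum kinetic energy:
KE_max = E_photon - φ = 2.3143 eV - 1.71 eV = 0.6043 eV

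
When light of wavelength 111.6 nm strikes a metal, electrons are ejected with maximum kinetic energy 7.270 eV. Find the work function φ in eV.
3.84 eV

From Einstein's photoelectric equation: KE_max = hf - φ = hc/λ - φ

Rearranging for φ:
φ = hc/λ - KE_max

Calculate photon energy:
E_photon = hc/λ = 11.1097 eV

Therefore:
φ = 11.1097 - 7.270 = 3.84 eV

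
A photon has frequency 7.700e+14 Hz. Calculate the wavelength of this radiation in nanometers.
389.34 nm

Using the wave equation: c = fλ

Solving for wavelength:
λ = c/f = (3×10⁸ m/s) / (7.700e+14 Hz)
λ = 389.34 nm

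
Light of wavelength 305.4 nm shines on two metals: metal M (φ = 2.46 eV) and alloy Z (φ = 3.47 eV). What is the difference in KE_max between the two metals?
1.0100 eV

Using KE_max = hc/λ - φ for each metal:

Photon energy: E = hc/λ = 4.0597 eV

For metal M (φ₁ = 2.46 eV):
KE₁ = E - φ₁ = 4.0597 - 2.46 = 1.5997 eV

For alloy Z (φ₂ = 3.47 eV):
KE₂ = E - φ₂ = 4.0597 - 3.47 = 0.5897 eV

Difference:
ΔKE = KE₁ - KE₂ = 1.5997 - 0.5897 = 1.0100 eV

Note: The difference equals the difference in work functions: 3.47 - 2.46 = 1.01 eV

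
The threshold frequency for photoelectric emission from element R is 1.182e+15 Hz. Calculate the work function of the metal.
4.89 eV

At the threshold frequency, photon energy equals work function:
φ = hf₀

Calculating:
φ = (6.626×10⁻³⁴ J·s)(1.182e+15 Hz)
φ = 4.89 eV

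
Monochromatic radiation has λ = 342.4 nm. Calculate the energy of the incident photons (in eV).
3.6210 eV

Using E = hf = hc/λ:

E = hc/λ = (6.626×10⁻³⁴ J·s)(3×10⁸ m/s) / (342.4×10⁻⁹ m)
E = 3.6210 eV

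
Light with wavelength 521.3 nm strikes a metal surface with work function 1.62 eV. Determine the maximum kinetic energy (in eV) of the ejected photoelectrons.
0.7584 eV

Using Einstein's photoelectric equation: KE_max = hf - φ = hc/λ - φ

First, calculate the photon energy:
E_photon = hc/λ = (6.626×10⁻³⁴ J·s)(3×10⁸ m/s) / (521.3×10⁻⁹ m)
E_photon = 2.3784 eV

Then, the maximum kinetic energy:
KE_max = E_photon - φ = 2.3784 eV - 1.62 eV = 0.7584 eV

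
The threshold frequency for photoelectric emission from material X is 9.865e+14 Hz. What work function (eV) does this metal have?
4.08 eV

At the threshold frequency, photon energy equals work function:
φ = hf₀

Calculating:
φ = (6.626×10⁻³⁴ J·s)(9.865e+14 Hz)
φ = 4.08 eV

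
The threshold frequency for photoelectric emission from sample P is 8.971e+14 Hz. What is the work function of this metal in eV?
3.71 eV

At the threshold frequency, photon energy equals work function:
φ = hf₀

Calculating:
φ = (6.626×10⁻³⁴ J·s)(8.971e+14 Hz)
φ = 3.71 eV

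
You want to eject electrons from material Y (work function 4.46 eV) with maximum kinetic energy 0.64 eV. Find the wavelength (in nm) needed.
243.11 nm

From Einstein's equation: KE_max = hc/λ - φ

Rearranging for λ:
hc/λ = KE_max + φ
λ = hc/(KE_max + φ)

Required photon energy:
E_photon = KE_max + φ = 0.64 + 4.46 = 5.10 eV

Required wavelength:
λ = hc/E_photon = (6.626×10⁻³⁴)(3×10⁸) / (5.10 × 1.602×10⁻¹⁹)
λ = 243.11 nm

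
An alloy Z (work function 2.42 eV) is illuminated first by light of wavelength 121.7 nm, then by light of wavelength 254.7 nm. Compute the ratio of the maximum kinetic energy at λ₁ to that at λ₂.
3.1733

Using Einstein's equation: KE_max = hc/λ - φ

For λ₁ = 121.7 nm:
E₁ = hc/λ₁ = 10.1877 eV
KE₁ = E₁ - φ = 10.1877 - 2.42 = 7.7677 eV

For λ₂ = 254.7 nm:
E₂ = hc/λ₂ = 4.8679 eV
KE₂ = E₂ - φ = 4.8679 - 2.42 = 2.4479 eV

Ratio: KE₁/KE₂ = 7.7677/2.4479 = 3.1733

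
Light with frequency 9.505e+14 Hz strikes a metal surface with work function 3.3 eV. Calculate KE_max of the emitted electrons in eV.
0.6310 eV

Using Einstein's photoelectric equation: KE_max = hf - φ

First, calculate the photon energy:
E_photon = hf = (6.626×10⁻³⁴ J·s)(9.505e+14 Hz)
E_photon = 3.9310 eV

Then, the maximum kinetic energy:
KE_max = E_photon - φ = 3.9310 eV - 3.3 eV = 0.6310 eV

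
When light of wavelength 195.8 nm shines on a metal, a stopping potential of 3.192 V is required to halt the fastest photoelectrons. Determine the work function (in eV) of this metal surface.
3.14 eV

The stopping potential gives the maximum kinetic energy: KE_max = eV_s = 3.192 eV

From Einstein's photoelectric equation: KE_max = hc/λ - φ
Rearranging: φ = hc/λ - KE_max

Calculate photon energy:
E_photon = hc/λ = (6.626×10⁻³⁴ J·s)(3×10⁸ m/s) / (195.8×10⁻⁹ m) = 6.3322 eV

Therefore:
φ = 6.3322 - 3.192 = 3.14 eV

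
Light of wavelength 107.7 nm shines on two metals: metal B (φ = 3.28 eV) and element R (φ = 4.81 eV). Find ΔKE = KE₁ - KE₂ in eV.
1.5300 eV

Using KE_max = hc/λ - φ for each metal:

Photon energy: E = hc/λ = 11.5120 eV

For metal B (φ₁ = 3.28 eV):
KE₁ = E - φ₁ = 11.5120 - 3.28 = 8.2320 eV

For element R (φ₂ = 4.81 eV):
KE₂ = E - φ₂ = 11.5120 - 4.81 = 6.7020 eV

Difference:
ΔKE = KE₁ - KE₂ = 8.2320 - 6.7020 = 1.5300 eV

Note: The difference equals the difference in work functions: 4.81 - 3.28 = 1.53 eV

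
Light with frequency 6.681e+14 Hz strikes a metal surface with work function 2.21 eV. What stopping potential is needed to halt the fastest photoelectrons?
0.5530 V

The stopping potential V_s satisfies: eV_s = KE_max

First, find KE_max using Einstein's equation:
E_photon = hf = (6.626×10⁻³⁴ J·s)(6.681e+14 Hz) = 2.7630 eV
KE_max = E_photon - φ = 2.7630 - 2.21 = 0.5530 eV

Since eV_s = KE_max:
V_s = KE_max/e = 0.5530 V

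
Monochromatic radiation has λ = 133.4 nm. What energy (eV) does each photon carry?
9.2942 eV

Using E = hf = hc/λ:

E = hc/λ = (6.626×10⁻³⁴ J·s)(3×10⁸ m/s) / (133.4×10⁻⁹ m)
E = 9.2942 eV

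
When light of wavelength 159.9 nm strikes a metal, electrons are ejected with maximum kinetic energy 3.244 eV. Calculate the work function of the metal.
4.51 eV

From Einstein's photoelectric equation: KE_max = hf - φ = hc/λ - φ

Rearranging for φ:
φ = hc/λ - KE_max

Calculate photon energy:
E_photon = hc/λ = 7.7539 eV

Therefore:
φ = 7.7539 - 3.244 = 4.51 eV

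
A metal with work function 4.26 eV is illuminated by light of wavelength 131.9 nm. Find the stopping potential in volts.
5.1399 V

The stopping potential V_s satisfies: eV_s = KE_max

First, find KE_max using Einstein's equation:
E_photon = hc/λ = 9.3999 eV
KE_max = E_photon - φ = 9.3999 - 4.26 = 5.1399 eV

Since eV_s = KE_max:
V_s = KE_max/e = 5.1399 V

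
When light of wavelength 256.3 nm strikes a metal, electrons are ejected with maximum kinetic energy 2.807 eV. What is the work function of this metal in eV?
2.03 eV

From Einstein's photoelectric equation: KE_max = hf - φ = hc/λ - φ

Rearranging for φ:
φ = hc/λ - KE_max

Calculate photon energy:
E_photon = hc/λ = 4.8375 eV

Therefore:
φ = 4.8375 - 2.807 = 2.03 eV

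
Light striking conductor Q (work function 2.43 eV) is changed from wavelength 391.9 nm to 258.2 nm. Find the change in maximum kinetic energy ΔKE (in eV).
1.6382 eV

Using Einstein's equation: KE_max = hc/λ - φ

For λ₁ = 391.9 nm:
KE₁ = hc/λ₁ - φ = 3.1637 - 2.43 = 0.7337 eV

For λ₂ = 258.2 nm:
KE₂ = hc/λ₂ - φ = 4.8019 - 2.43 = 2.3719 eV

Change in KE:
ΔKE = KE₂ - KE₁ = 2.3719 - 0.7337 = 1.6382 eV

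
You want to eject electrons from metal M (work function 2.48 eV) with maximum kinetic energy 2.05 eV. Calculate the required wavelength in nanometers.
273.70 nm

From Einstein's equation: KE_max = hc/λ - φ

Rearranging for λ:
hc/λ = KE_max + φ
λ = hc/(KE_max + φ)

Required photon energy:
E_photon = KE_max + φ = 2.05 + 2.48 = 4.53 eV

Required wavelength:
λ = hc/E_photon = (6.626×10⁻³⁴)(3×10⁸) / (4.53 × 1.602×10⁻¹⁹)
λ = 273.70 nm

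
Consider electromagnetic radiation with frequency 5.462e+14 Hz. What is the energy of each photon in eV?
2.2589 eV

Using E = hf:

E = hf = (6.626×10⁻³⁴ J·s)(5.462e+14 Hz)
E = 2.2589 eV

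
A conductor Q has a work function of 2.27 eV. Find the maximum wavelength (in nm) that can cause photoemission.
546.19 nm

The threshold wavelength is when the photon energy equals the work function:
hc/λ₀ = φ

Solving for λ₀:
λ₀ = hc/φ = (6.626×10⁻³⁴ J·s)(3×10⁸ m/s) / (2.27 eV × 1.602×10⁻¹⁹ J/eV)
λ₀ = 546.19 nm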